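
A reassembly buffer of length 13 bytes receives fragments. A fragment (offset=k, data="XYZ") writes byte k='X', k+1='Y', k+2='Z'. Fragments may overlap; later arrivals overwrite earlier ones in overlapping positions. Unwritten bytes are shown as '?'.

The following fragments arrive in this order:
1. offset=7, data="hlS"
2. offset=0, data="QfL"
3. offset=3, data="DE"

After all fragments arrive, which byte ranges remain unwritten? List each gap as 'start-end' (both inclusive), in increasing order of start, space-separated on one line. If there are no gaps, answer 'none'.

Fragment 1: offset=7 len=3
Fragment 2: offset=0 len=3
Fragment 3: offset=3 len=2
Gaps: 5-6 10-12

Answer: 5-6 10-12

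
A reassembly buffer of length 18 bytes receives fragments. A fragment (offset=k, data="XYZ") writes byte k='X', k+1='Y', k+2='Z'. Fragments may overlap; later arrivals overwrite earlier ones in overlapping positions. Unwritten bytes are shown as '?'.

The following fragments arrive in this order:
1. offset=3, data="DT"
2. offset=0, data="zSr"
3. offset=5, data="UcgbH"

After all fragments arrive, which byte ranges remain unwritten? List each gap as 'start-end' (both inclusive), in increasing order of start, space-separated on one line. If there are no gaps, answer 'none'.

Fragment 1: offset=3 len=2
Fragment 2: offset=0 len=3
Fragment 3: offset=5 len=5
Gaps: 10-17

Answer: 10-17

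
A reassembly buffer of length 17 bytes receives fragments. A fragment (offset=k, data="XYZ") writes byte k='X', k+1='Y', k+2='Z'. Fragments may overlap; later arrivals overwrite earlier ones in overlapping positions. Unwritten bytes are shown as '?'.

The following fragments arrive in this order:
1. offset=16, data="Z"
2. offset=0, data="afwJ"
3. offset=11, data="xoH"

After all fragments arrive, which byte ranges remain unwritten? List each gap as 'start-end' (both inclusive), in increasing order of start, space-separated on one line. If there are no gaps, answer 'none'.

Fragment 1: offset=16 len=1
Fragment 2: offset=0 len=4
Fragment 3: offset=11 len=3
Gaps: 4-10 14-15

Answer: 4-10 14-15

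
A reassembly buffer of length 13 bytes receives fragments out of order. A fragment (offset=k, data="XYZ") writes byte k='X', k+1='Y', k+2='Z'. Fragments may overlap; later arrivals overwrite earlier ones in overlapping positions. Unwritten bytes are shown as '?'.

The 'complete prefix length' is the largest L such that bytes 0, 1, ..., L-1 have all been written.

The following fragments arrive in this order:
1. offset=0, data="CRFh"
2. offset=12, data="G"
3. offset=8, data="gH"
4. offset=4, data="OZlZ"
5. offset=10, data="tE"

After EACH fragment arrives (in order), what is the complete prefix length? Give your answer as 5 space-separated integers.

Fragment 1: offset=0 data="CRFh" -> buffer=CRFh????????? -> prefix_len=4
Fragment 2: offset=12 data="G" -> buffer=CRFh????????G -> prefix_len=4
Fragment 3: offset=8 data="gH" -> buffer=CRFh????gH??G -> prefix_len=4
Fragment 4: offset=4 data="OZlZ" -> buffer=CRFhOZlZgH??G -> prefix_len=10
Fragment 5: offset=10 data="tE" -> buffer=CRFhOZlZgHtEG -> prefix_len=13

Answer: 4 4 4 10 13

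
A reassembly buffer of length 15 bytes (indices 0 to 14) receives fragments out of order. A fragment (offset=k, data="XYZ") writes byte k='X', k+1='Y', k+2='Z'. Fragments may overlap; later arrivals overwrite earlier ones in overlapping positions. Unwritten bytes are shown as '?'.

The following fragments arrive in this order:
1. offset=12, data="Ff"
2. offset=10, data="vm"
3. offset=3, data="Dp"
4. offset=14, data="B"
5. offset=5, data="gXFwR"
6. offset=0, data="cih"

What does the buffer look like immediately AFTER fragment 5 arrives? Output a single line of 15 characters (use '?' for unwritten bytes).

Answer: ???DpgXFwRvmFfB

Derivation:
Fragment 1: offset=12 data="Ff" -> buffer=????????????Ff?
Fragment 2: offset=10 data="vm" -> buffer=??????????vmFf?
Fragment 3: offset=3 data="Dp" -> buffer=???Dp?????vmFf?
Fragment 4: offset=14 data="B" -> buffer=???Dp?????vmFfB
Fragment 5: offset=5 data="gXFwR" -> buffer=???DpgXFwRvmFfB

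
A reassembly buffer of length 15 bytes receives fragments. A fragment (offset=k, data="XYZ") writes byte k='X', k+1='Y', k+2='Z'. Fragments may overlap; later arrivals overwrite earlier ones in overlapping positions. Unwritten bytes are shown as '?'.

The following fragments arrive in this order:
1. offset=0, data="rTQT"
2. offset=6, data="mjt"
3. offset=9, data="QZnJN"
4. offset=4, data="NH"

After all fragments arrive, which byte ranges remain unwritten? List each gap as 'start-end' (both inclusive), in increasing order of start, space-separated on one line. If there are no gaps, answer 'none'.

Answer: 14-14

Derivation:
Fragment 1: offset=0 len=4
Fragment 2: offset=6 len=3
Fragment 3: offset=9 len=5
Fragment 4: offset=4 len=2
Gaps: 14-14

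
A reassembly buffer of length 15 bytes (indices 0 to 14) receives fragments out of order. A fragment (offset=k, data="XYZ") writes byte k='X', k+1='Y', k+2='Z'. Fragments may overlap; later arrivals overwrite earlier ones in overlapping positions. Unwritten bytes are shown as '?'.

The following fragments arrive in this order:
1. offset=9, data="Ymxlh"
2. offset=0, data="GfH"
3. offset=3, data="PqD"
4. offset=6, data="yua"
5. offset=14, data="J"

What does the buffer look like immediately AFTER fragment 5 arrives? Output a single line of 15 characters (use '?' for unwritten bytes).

Answer: GfHPqDyuaYmxlhJ

Derivation:
Fragment 1: offset=9 data="Ymxlh" -> buffer=?????????Ymxlh?
Fragment 2: offset=0 data="GfH" -> buffer=GfH??????Ymxlh?
Fragment 3: offset=3 data="PqD" -> buffer=GfHPqD???Ymxlh?
Fragment 4: offset=6 data="yua" -> buffer=GfHPqDyuaYmxlh?
Fragment 5: offset=14 data="J" -> buffer=GfHPqDyuaYmxlhJ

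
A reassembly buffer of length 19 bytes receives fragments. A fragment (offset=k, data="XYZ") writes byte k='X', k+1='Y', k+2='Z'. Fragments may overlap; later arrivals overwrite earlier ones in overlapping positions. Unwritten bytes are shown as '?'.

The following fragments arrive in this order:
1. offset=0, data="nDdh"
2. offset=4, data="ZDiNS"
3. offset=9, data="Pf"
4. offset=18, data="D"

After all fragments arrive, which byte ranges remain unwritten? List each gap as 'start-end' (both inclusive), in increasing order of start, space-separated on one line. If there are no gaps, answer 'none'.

Answer: 11-17

Derivation:
Fragment 1: offset=0 len=4
Fragment 2: offset=4 len=5
Fragment 3: offset=9 len=2
Fragment 4: offset=18 len=1
Gaps: 11-17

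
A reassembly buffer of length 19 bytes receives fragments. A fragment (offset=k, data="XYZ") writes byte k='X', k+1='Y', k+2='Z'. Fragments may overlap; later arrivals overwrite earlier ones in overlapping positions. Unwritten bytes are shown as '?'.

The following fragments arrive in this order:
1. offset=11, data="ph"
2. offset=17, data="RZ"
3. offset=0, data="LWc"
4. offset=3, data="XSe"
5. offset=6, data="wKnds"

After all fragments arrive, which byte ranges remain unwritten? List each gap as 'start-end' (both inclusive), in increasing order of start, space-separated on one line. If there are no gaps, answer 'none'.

Fragment 1: offset=11 len=2
Fragment 2: offset=17 len=2
Fragment 3: offset=0 len=3
Fragment 4: offset=3 len=3
Fragment 5: offset=6 len=5
Gaps: 13-16

Answer: 13-16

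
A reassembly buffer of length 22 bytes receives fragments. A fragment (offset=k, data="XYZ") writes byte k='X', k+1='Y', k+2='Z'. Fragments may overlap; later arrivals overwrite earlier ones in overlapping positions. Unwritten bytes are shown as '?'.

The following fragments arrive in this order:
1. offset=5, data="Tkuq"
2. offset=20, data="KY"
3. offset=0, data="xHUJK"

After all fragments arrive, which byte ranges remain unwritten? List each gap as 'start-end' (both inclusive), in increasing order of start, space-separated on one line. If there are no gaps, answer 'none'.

Answer: 9-19

Derivation:
Fragment 1: offset=5 len=4
Fragment 2: offset=20 len=2
Fragment 3: offset=0 len=5
Gaps: 9-19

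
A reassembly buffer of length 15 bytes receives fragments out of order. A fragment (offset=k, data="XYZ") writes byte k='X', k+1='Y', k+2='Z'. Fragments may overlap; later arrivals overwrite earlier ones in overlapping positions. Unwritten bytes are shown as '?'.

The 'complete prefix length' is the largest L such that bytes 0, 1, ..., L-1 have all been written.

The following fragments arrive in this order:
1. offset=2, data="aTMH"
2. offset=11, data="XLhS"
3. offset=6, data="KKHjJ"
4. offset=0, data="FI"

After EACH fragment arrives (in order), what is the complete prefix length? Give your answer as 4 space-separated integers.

Answer: 0 0 0 15

Derivation:
Fragment 1: offset=2 data="aTMH" -> buffer=??aTMH????????? -> prefix_len=0
Fragment 2: offset=11 data="XLhS" -> buffer=??aTMH?????XLhS -> prefix_len=0
Fragment 3: offset=6 data="KKHjJ" -> buffer=??aTMHKKHjJXLhS -> prefix_len=0
Fragment 4: offset=0 data="FI" -> buffer=FIaTMHKKHjJXLhS -> prefix_len=15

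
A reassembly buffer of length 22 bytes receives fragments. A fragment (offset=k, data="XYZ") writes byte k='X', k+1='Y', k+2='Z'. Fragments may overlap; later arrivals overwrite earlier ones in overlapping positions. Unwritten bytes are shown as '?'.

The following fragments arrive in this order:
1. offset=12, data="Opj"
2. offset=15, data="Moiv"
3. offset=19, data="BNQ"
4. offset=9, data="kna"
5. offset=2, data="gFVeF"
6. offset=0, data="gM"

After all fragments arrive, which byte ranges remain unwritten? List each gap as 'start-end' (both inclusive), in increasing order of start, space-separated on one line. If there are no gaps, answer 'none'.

Fragment 1: offset=12 len=3
Fragment 2: offset=15 len=4
Fragment 3: offset=19 len=3
Fragment 4: offset=9 len=3
Fragment 5: offset=2 len=5
Fragment 6: offset=0 len=2
Gaps: 7-8

Answer: 7-8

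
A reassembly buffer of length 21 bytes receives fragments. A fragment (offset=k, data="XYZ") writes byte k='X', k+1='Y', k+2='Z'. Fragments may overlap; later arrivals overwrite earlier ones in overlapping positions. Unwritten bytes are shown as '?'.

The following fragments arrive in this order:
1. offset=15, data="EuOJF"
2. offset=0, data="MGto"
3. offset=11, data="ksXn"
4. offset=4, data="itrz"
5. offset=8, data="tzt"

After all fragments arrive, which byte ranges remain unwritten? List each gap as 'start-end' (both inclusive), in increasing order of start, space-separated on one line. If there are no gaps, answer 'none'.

Fragment 1: offset=15 len=5
Fragment 2: offset=0 len=4
Fragment 3: offset=11 len=4
Fragment 4: offset=4 len=4
Fragment 5: offset=8 len=3
Gaps: 20-20

Answer: 20-20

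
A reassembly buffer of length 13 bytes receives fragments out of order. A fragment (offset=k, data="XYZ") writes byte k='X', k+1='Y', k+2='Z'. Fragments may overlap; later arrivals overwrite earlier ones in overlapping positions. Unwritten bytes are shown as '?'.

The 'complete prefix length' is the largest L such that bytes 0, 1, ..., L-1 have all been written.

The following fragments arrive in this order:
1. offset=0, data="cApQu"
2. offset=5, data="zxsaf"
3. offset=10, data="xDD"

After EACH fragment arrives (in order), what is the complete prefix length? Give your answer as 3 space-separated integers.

Answer: 5 10 13

Derivation:
Fragment 1: offset=0 data="cApQu" -> buffer=cApQu???????? -> prefix_len=5
Fragment 2: offset=5 data="zxsaf" -> buffer=cApQuzxsaf??? -> prefix_len=10
Fragment 3: offset=10 data="xDD" -> buffer=cApQuzxsafxDD -> prefix_len=13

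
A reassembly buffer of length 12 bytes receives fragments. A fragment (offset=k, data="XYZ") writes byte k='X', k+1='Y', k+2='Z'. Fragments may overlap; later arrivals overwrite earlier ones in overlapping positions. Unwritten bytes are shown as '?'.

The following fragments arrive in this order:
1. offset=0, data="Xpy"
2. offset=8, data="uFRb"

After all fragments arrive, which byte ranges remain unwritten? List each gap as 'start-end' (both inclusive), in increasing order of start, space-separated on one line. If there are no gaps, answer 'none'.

Answer: 3-7

Derivation:
Fragment 1: offset=0 len=3
Fragment 2: offset=8 len=4
Gaps: 3-7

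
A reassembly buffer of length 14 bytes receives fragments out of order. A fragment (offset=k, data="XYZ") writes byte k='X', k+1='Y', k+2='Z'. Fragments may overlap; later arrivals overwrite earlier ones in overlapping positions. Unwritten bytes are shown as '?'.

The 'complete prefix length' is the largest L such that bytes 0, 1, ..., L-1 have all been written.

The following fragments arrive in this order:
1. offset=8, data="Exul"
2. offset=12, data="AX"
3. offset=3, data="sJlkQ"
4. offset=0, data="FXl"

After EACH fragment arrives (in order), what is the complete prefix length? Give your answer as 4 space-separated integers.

Fragment 1: offset=8 data="Exul" -> buffer=????????Exul?? -> prefix_len=0
Fragment 2: offset=12 data="AX" -> buffer=????????ExulAX -> prefix_len=0
Fragment 3: offset=3 data="sJlkQ" -> buffer=???sJlkQExulAX -> prefix_len=0
Fragment 4: offset=0 data="FXl" -> buffer=FXlsJlkQExulAX -> prefix_len=14

Answer: 0 0 0 14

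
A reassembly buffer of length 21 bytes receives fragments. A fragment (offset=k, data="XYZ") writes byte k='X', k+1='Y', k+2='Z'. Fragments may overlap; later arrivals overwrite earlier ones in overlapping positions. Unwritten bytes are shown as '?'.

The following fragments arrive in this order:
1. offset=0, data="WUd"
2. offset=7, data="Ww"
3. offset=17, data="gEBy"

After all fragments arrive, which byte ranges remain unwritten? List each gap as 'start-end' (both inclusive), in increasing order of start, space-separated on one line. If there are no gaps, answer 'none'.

Answer: 3-6 9-16

Derivation:
Fragment 1: offset=0 len=3
Fragment 2: offset=7 len=2
Fragment 3: offset=17 len=4
Gaps: 3-6 9-16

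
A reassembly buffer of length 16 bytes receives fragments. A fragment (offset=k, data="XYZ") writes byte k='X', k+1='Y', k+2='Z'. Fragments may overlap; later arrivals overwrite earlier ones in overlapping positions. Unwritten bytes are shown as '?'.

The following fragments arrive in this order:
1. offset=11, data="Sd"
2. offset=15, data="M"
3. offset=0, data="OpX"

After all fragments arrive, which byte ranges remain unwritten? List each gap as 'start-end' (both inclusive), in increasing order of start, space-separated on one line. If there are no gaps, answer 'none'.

Fragment 1: offset=11 len=2
Fragment 2: offset=15 len=1
Fragment 3: offset=0 len=3
Gaps: 3-10 13-14

Answer: 3-10 13-14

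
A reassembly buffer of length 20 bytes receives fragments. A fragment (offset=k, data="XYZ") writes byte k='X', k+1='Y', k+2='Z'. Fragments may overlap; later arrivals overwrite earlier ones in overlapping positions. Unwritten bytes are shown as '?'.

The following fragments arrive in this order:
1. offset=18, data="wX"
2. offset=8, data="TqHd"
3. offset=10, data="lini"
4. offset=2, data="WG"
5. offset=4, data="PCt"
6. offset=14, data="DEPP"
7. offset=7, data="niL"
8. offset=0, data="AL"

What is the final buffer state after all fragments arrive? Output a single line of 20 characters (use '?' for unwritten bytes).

Fragment 1: offset=18 data="wX" -> buffer=??????????????????wX
Fragment 2: offset=8 data="TqHd" -> buffer=????????TqHd??????wX
Fragment 3: offset=10 data="lini" -> buffer=????????Tqlini????wX
Fragment 4: offset=2 data="WG" -> buffer=??WG????Tqlini????wX
Fragment 5: offset=4 data="PCt" -> buffer=??WGPCt?Tqlini????wX
Fragment 6: offset=14 data="DEPP" -> buffer=??WGPCt?TqliniDEPPwX
Fragment 7: offset=7 data="niL" -> buffer=??WGPCtniLliniDEPPwX
Fragment 8: offset=0 data="AL" -> buffer=ALWGPCtniLliniDEPPwX

Answer: ALWGPCtniLliniDEPPwX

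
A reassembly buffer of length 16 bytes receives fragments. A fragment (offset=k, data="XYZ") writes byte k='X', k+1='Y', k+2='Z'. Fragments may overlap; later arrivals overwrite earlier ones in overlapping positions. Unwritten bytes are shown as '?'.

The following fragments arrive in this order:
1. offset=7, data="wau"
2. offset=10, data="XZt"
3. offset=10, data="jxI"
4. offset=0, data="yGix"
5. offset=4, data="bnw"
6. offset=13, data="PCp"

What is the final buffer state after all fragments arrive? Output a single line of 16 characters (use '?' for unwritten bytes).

Answer: yGixbnwwaujxIPCp

Derivation:
Fragment 1: offset=7 data="wau" -> buffer=???????wau??????
Fragment 2: offset=10 data="XZt" -> buffer=???????wauXZt???
Fragment 3: offset=10 data="jxI" -> buffer=???????waujxI???
Fragment 4: offset=0 data="yGix" -> buffer=yGix???waujxI???
Fragment 5: offset=4 data="bnw" -> buffer=yGixbnwwaujxI???
Fragment 6: offset=13 data="PCp" -> buffer=yGixbnwwaujxIPCp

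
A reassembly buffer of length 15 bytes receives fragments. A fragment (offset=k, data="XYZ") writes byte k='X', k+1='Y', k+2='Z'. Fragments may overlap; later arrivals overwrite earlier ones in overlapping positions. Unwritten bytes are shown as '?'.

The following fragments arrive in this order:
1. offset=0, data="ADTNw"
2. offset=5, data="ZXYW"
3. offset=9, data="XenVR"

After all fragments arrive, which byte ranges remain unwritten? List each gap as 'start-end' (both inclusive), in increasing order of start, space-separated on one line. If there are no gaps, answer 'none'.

Answer: 14-14

Derivation:
Fragment 1: offset=0 len=5
Fragment 2: offset=5 len=4
Fragment 3: offset=9 len=5
Gaps: 14-14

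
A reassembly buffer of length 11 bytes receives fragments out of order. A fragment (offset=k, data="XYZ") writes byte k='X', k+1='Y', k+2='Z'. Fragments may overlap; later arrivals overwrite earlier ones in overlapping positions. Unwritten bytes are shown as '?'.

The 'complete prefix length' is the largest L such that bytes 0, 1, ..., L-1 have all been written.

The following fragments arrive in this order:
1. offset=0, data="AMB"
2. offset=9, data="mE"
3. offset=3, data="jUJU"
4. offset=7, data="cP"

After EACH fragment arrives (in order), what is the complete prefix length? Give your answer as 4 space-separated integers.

Fragment 1: offset=0 data="AMB" -> buffer=AMB???????? -> prefix_len=3
Fragment 2: offset=9 data="mE" -> buffer=AMB??????mE -> prefix_len=3
Fragment 3: offset=3 data="jUJU" -> buffer=AMBjUJU??mE -> prefix_len=7
Fragment 4: offset=7 data="cP" -> buffer=AMBjUJUcPmE -> prefix_len=11

Answer: 3 3 7 11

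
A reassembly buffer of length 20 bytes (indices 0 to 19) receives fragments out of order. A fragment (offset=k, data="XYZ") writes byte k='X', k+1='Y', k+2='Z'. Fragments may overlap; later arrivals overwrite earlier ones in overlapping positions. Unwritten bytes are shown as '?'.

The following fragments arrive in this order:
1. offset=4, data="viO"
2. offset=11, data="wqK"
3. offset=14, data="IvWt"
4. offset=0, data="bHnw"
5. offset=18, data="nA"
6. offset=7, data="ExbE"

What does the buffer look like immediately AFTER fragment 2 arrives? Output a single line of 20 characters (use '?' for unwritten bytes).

Answer: ????viO????wqK??????

Derivation:
Fragment 1: offset=4 data="viO" -> buffer=????viO?????????????
Fragment 2: offset=11 data="wqK" -> buffer=????viO????wqK??????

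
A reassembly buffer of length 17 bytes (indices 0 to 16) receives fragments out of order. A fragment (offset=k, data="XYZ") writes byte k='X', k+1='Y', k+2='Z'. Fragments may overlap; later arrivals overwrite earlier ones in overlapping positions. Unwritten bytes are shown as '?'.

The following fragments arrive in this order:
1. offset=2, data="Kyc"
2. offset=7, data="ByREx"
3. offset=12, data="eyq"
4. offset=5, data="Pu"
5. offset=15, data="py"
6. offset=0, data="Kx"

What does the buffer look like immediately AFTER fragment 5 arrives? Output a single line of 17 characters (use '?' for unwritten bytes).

Answer: ??KycPuByRExeyqpy

Derivation:
Fragment 1: offset=2 data="Kyc" -> buffer=??Kyc????????????
Fragment 2: offset=7 data="ByREx" -> buffer=??Kyc??ByREx?????
Fragment 3: offset=12 data="eyq" -> buffer=??Kyc??ByRExeyq??
Fragment 4: offset=5 data="Pu" -> buffer=??KycPuByRExeyq??
Fragment 5: offset=15 data="py" -> buffer=??KycPuByRExeyqpy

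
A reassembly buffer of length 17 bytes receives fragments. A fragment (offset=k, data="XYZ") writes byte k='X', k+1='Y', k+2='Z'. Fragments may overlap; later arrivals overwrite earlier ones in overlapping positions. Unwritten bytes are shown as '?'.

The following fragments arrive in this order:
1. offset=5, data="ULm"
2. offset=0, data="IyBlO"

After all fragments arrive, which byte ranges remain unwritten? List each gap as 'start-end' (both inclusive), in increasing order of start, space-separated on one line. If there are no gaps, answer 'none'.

Fragment 1: offset=5 len=3
Fragment 2: offset=0 len=5
Gaps: 8-16

Answer: 8-16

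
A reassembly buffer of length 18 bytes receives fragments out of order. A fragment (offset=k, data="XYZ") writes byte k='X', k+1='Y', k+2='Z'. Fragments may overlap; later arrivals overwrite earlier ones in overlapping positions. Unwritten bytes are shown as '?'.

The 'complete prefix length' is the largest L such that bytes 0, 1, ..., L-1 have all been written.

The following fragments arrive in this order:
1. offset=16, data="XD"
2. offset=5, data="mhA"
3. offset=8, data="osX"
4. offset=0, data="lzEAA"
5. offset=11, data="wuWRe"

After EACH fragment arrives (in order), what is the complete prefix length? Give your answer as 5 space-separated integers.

Answer: 0 0 0 11 18

Derivation:
Fragment 1: offset=16 data="XD" -> buffer=????????????????XD -> prefix_len=0
Fragment 2: offset=5 data="mhA" -> buffer=?????mhA????????XD -> prefix_len=0
Fragment 3: offset=8 data="osX" -> buffer=?????mhAosX?????XD -> prefix_len=0
Fragment 4: offset=0 data="lzEAA" -> buffer=lzEAAmhAosX?????XD -> prefix_len=11
Fragment 5: offset=11 data="wuWRe" -> buffer=lzEAAmhAosXwuWReXD -> prefix_len=18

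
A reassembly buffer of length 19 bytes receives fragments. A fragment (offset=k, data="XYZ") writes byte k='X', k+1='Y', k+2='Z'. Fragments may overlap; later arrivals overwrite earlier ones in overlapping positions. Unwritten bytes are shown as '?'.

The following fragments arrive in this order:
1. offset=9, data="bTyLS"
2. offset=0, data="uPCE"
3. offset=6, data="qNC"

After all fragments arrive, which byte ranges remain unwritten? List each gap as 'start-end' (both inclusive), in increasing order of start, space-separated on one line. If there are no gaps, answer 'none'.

Answer: 4-5 14-18

Derivation:
Fragment 1: offset=9 len=5
Fragment 2: offset=0 len=4
Fragment 3: offset=6 len=3
Gaps: 4-5 14-18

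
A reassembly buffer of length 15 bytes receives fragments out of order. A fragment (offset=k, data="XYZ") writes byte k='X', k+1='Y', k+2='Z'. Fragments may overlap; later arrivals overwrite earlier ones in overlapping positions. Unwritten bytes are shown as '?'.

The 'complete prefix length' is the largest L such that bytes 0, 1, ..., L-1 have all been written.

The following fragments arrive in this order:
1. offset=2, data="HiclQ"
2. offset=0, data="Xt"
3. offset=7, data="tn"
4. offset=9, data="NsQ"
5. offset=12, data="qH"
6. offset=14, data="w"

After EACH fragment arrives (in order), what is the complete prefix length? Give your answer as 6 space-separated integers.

Fragment 1: offset=2 data="HiclQ" -> buffer=??HiclQ???????? -> prefix_len=0
Fragment 2: offset=0 data="Xt" -> buffer=XtHiclQ???????? -> prefix_len=7
Fragment 3: offset=7 data="tn" -> buffer=XtHiclQtn?????? -> prefix_len=9
Fragment 4: offset=9 data="NsQ" -> buffer=XtHiclQtnNsQ??? -> prefix_len=12
Fragment 5: offset=12 data="qH" -> buffer=XtHiclQtnNsQqH? -> prefix_len=14
Fragment 6: offset=14 data="w" -> buffer=XtHiclQtnNsQqHw -> prefix_len=15

Answer: 0 7 9 12 14 15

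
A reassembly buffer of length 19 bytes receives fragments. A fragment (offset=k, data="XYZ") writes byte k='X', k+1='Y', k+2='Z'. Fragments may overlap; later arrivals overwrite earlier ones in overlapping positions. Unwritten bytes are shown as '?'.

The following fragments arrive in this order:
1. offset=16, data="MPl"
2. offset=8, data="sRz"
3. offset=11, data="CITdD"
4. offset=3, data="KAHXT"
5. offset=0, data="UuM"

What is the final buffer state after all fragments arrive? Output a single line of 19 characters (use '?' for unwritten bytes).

Fragment 1: offset=16 data="MPl" -> buffer=????????????????MPl
Fragment 2: offset=8 data="sRz" -> buffer=????????sRz?????MPl
Fragment 3: offset=11 data="CITdD" -> buffer=????????sRzCITdDMPl
Fragment 4: offset=3 data="KAHXT" -> buffer=???KAHXTsRzCITdDMPl
Fragment 5: offset=0 data="UuM" -> buffer=UuMKAHXTsRzCITdDMPl

Answer: UuMKAHXTsRzCITdDMPl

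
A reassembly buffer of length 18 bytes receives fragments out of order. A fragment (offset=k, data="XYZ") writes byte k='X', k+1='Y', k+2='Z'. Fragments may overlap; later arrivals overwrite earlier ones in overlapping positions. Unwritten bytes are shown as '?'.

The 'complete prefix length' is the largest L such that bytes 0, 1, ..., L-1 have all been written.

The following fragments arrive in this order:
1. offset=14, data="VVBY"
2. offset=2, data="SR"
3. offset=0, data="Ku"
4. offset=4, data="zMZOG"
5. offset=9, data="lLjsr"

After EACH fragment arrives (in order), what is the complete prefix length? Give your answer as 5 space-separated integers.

Fragment 1: offset=14 data="VVBY" -> buffer=??????????????VVBY -> prefix_len=0
Fragment 2: offset=2 data="SR" -> buffer=??SR??????????VVBY -> prefix_len=0
Fragment 3: offset=0 data="Ku" -> buffer=KuSR??????????VVBY -> prefix_len=4
Fragment 4: offset=4 data="zMZOG" -> buffer=KuSRzMZOG?????VVBY -> prefix_len=9
Fragment 5: offset=9 data="lLjsr" -> buffer=KuSRzMZOGlLjsrVVBY -> prefix_len=18

Answer: 0 0 4 9 18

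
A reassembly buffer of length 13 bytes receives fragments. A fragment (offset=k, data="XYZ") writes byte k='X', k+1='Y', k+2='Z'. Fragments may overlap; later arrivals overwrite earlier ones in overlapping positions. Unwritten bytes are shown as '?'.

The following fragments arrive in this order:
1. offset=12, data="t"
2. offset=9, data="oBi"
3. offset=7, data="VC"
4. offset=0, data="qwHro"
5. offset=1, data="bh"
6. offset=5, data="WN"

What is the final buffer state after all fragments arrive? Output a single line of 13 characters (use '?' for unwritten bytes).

Answer: qbhroWNVCoBit

Derivation:
Fragment 1: offset=12 data="t" -> buffer=????????????t
Fragment 2: offset=9 data="oBi" -> buffer=?????????oBit
Fragment 3: offset=7 data="VC" -> buffer=???????VCoBit
Fragment 4: offset=0 data="qwHro" -> buffer=qwHro??VCoBit
Fragment 5: offset=1 data="bh" -> buffer=qbhro??VCoBit
Fragment 6: offset=5 data="WN" -> buffer=qbhroWNVCoBit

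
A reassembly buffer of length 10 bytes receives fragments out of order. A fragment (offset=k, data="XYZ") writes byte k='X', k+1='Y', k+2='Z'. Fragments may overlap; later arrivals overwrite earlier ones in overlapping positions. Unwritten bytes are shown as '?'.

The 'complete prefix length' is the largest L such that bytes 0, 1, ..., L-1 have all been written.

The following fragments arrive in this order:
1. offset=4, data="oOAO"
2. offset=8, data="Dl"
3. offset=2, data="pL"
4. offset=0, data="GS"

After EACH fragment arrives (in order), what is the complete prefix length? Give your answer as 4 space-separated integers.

Answer: 0 0 0 10

Derivation:
Fragment 1: offset=4 data="oOAO" -> buffer=????oOAO?? -> prefix_len=0
Fragment 2: offset=8 data="Dl" -> buffer=????oOAODl -> prefix_len=0
Fragment 3: offset=2 data="pL" -> buffer=??pLoOAODl -> prefix_len=0
Fragment 4: offset=0 data="GS" -> buffer=GSpLoOAODl -> prefix_len=10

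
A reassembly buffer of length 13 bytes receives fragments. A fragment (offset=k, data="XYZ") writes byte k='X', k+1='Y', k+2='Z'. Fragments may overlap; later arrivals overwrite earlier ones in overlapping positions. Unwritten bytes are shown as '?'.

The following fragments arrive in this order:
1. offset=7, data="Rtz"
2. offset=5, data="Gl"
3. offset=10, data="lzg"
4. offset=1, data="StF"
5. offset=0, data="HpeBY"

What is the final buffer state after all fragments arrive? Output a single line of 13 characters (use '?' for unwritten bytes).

Fragment 1: offset=7 data="Rtz" -> buffer=???????Rtz???
Fragment 2: offset=5 data="Gl" -> buffer=?????GlRtz???
Fragment 3: offset=10 data="lzg" -> buffer=?????GlRtzlzg
Fragment 4: offset=1 data="StF" -> buffer=?StF?GlRtzlzg
Fragment 5: offset=0 data="HpeBY" -> buffer=HpeBYGlRtzlzg

Answer: HpeBYGlRtzlzg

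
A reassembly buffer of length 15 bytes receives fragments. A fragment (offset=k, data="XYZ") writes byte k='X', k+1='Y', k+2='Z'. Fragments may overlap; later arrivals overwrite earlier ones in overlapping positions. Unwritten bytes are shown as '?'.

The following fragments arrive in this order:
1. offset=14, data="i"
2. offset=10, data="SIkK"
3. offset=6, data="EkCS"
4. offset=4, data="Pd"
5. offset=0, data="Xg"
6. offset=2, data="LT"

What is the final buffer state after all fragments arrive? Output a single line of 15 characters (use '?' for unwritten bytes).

Answer: XgLTPdEkCSSIkKi

Derivation:
Fragment 1: offset=14 data="i" -> buffer=??????????????i
Fragment 2: offset=10 data="SIkK" -> buffer=??????????SIkKi
Fragment 3: offset=6 data="EkCS" -> buffer=??????EkCSSIkKi
Fragment 4: offset=4 data="Pd" -> buffer=????PdEkCSSIkKi
Fragment 5: offset=0 data="Xg" -> buffer=Xg??PdEkCSSIkKi
Fragment 6: offset=2 data="LT" -> buffer=XgLTPdEkCSSIkKi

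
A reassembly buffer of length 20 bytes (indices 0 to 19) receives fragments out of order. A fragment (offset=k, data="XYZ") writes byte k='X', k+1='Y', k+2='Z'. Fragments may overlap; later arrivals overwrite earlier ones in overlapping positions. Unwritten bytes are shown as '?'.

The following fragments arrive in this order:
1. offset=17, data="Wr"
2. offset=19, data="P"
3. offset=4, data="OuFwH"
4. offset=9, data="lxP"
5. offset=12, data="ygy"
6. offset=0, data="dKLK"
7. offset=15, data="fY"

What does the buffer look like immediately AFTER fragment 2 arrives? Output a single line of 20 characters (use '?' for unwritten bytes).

Fragment 1: offset=17 data="Wr" -> buffer=?????????????????Wr?
Fragment 2: offset=19 data="P" -> buffer=?????????????????WrP

Answer: ?????????????????WrP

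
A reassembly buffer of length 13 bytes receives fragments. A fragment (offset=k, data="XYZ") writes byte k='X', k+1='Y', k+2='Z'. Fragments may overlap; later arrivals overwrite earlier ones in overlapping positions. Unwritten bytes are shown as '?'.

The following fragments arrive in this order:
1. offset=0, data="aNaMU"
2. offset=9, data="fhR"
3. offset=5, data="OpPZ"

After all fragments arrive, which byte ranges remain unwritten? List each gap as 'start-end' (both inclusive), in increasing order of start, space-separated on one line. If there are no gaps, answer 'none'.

Answer: 12-12

Derivation:
Fragment 1: offset=0 len=5
Fragment 2: offset=9 len=3
Fragment 3: offset=5 len=4
Gaps: 12-12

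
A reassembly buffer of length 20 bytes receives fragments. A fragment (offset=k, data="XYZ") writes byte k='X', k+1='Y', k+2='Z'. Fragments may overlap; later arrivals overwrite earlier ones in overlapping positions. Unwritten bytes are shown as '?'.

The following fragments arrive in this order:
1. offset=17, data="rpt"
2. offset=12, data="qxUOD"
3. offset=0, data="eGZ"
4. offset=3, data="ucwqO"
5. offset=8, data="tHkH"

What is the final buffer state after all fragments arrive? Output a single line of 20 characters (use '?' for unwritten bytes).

Answer: eGZucwqOtHkHqxUODrpt

Derivation:
Fragment 1: offset=17 data="rpt" -> buffer=?????????????????rpt
Fragment 2: offset=12 data="qxUOD" -> buffer=????????????qxUODrpt
Fragment 3: offset=0 data="eGZ" -> buffer=eGZ?????????qxUODrpt
Fragment 4: offset=3 data="ucwqO" -> buffer=eGZucwqO????qxUODrpt
Fragment 5: offset=8 data="tHkH" -> buffer=eGZucwqOtHkHqxUODrpt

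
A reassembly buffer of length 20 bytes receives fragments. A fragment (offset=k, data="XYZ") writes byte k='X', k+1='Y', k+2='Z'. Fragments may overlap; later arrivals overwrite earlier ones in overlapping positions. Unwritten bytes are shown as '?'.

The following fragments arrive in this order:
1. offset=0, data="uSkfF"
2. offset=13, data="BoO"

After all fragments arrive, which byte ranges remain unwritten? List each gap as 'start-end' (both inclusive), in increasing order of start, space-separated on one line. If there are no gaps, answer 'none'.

Fragment 1: offset=0 len=5
Fragment 2: offset=13 len=3
Gaps: 5-12 16-19

Answer: 5-12 16-19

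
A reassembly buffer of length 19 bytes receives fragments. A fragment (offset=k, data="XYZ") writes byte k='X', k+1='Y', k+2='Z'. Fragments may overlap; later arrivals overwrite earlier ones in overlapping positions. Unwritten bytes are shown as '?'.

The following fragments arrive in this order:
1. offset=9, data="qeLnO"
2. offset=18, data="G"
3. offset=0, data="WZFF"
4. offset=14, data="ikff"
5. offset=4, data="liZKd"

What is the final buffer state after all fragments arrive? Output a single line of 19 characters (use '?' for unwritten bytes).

Answer: WZFFliZKdqeLnOikffG

Derivation:
Fragment 1: offset=9 data="qeLnO" -> buffer=?????????qeLnO?????
Fragment 2: offset=18 data="G" -> buffer=?????????qeLnO????G
Fragment 3: offset=0 data="WZFF" -> buffer=WZFF?????qeLnO????G
Fragment 4: offset=14 data="ikff" -> buffer=WZFF?????qeLnOikffG
Fragment 5: offset=4 data="liZKd" -> buffer=WZFFliZKdqeLnOikffG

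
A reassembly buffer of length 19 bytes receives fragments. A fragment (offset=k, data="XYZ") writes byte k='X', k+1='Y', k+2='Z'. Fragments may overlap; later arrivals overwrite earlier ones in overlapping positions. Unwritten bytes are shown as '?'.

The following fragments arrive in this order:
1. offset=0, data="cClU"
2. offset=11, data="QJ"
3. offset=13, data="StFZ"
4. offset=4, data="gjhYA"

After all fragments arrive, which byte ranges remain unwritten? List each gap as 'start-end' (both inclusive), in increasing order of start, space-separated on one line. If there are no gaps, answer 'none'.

Fragment 1: offset=0 len=4
Fragment 2: offset=11 len=2
Fragment 3: offset=13 len=4
Fragment 4: offset=4 len=5
Gaps: 9-10 17-18

Answer: 9-10 17-18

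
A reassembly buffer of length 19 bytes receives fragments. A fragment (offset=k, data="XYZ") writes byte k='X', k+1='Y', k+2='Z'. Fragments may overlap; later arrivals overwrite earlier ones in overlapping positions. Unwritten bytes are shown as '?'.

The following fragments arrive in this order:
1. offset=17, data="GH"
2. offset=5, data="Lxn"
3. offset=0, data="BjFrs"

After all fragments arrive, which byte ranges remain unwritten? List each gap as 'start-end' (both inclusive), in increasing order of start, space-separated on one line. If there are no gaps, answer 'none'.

Answer: 8-16

Derivation:
Fragment 1: offset=17 len=2
Fragment 2: offset=5 len=3
Fragment 3: offset=0 len=5
Gaps: 8-16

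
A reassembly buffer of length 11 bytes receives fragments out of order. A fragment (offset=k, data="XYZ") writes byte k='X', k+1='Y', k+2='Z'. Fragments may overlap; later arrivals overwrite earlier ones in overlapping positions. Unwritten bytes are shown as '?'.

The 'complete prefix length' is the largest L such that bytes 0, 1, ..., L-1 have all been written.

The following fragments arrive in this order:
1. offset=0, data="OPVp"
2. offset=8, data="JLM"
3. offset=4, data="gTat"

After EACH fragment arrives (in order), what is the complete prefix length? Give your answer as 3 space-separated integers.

Fragment 1: offset=0 data="OPVp" -> buffer=OPVp??????? -> prefix_len=4
Fragment 2: offset=8 data="JLM" -> buffer=OPVp????JLM -> prefix_len=4
Fragment 3: offset=4 data="gTat" -> buffer=OPVpgTatJLM -> prefix_len=11

Answer: 4 4 11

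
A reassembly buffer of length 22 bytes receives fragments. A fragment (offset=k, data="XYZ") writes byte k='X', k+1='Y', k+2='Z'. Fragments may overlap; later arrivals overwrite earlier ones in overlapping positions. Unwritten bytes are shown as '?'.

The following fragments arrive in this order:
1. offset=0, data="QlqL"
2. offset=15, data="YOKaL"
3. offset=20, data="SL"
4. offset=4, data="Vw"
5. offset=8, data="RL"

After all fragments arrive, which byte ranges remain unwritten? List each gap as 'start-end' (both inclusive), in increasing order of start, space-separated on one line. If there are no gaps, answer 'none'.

Answer: 6-7 10-14

Derivation:
Fragment 1: offset=0 len=4
Fragment 2: offset=15 len=5
Fragment 3: offset=20 len=2
Fragment 4: offset=4 len=2
Fragment 5: offset=8 len=2
Gaps: 6-7 10-14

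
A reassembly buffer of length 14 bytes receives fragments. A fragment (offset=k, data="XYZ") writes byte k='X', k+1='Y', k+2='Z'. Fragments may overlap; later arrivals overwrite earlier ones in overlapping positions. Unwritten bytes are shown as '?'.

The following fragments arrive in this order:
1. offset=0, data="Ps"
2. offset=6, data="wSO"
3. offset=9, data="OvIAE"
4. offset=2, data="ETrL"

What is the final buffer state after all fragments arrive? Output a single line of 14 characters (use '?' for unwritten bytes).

Fragment 1: offset=0 data="Ps" -> buffer=Ps????????????
Fragment 2: offset=6 data="wSO" -> buffer=Ps????wSO?????
Fragment 3: offset=9 data="OvIAE" -> buffer=Ps????wSOOvIAE
Fragment 4: offset=2 data="ETrL" -> buffer=PsETrLwSOOvIAE

Answer: PsETrLwSOOvIAE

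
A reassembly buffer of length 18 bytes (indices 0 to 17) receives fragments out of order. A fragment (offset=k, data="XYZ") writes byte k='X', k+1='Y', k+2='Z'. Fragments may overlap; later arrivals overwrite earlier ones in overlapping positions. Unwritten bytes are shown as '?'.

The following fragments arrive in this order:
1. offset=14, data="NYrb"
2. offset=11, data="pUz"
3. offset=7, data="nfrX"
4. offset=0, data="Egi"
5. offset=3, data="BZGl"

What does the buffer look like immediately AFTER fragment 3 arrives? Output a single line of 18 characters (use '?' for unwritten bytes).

Answer: ???????nfrXpUzNYrb

Derivation:
Fragment 1: offset=14 data="NYrb" -> buffer=??????????????NYrb
Fragment 2: offset=11 data="pUz" -> buffer=???????????pUzNYrb
Fragment 3: offset=7 data="nfrX" -> buffer=???????nfrXpUzNYrb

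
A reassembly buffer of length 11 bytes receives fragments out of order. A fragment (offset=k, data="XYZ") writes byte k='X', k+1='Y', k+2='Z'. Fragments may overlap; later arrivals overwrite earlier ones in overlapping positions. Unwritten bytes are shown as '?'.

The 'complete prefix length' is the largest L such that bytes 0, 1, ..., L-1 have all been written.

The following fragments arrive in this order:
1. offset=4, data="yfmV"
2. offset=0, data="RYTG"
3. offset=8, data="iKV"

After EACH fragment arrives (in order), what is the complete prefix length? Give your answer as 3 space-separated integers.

Answer: 0 8 11

Derivation:
Fragment 1: offset=4 data="yfmV" -> buffer=????yfmV??? -> prefix_len=0
Fragment 2: offset=0 data="RYTG" -> buffer=RYTGyfmV??? -> prefix_len=8
Fragment 3: offset=8 data="iKV" -> buffer=RYTGyfmViKV -> prefix_len=11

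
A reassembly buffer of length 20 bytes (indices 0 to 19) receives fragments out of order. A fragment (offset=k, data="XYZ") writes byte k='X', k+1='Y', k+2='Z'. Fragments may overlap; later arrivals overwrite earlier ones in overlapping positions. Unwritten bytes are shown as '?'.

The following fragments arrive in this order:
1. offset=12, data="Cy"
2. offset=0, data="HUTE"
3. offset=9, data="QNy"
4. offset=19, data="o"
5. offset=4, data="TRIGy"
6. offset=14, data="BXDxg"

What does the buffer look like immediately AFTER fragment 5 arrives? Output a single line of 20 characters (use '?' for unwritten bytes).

Answer: HUTETRIGyQNyCy?????o

Derivation:
Fragment 1: offset=12 data="Cy" -> buffer=????????????Cy??????
Fragment 2: offset=0 data="HUTE" -> buffer=HUTE????????Cy??????
Fragment 3: offset=9 data="QNy" -> buffer=HUTE?????QNyCy??????
Fragment 4: offset=19 data="o" -> buffer=HUTE?????QNyCy?????o
Fragment 5: offset=4 data="TRIGy" -> buffer=HUTETRIGyQNyCy?????o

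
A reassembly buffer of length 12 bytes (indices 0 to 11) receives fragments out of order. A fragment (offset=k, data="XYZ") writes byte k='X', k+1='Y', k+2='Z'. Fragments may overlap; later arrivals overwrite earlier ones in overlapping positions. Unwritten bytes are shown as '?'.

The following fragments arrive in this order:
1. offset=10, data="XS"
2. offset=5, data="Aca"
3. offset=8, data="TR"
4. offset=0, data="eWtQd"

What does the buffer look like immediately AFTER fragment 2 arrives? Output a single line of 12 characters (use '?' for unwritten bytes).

Fragment 1: offset=10 data="XS" -> buffer=??????????XS
Fragment 2: offset=5 data="Aca" -> buffer=?????Aca??XS

Answer: ?????Aca??XS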